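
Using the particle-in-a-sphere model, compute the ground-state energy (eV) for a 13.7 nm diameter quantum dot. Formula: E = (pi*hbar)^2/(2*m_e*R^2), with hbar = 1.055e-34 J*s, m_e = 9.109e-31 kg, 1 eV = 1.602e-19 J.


Radius R = 13.7/2 = 6.85 nm = 6.85e-09 m
E = (pi * 1.055e-34)^2 / (2 * 9.109e-31 * (6.85e-09)^2)
E(J) = 1.28506e-21
E = E(J) / 1.602e-19 = 0.008 eV

0.008


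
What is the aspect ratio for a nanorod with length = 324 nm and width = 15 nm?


Aspect ratio AR = length / diameter
AR = 324 / 15
AR = 21.6

21.6


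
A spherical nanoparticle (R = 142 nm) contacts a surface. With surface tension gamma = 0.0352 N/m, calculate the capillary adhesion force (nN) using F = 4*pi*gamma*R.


Convert radius: R = 142 nm = 1.42e-07 m
F = 4 * pi * gamma * R
F = 4 * pi * 0.0352 * 1.42e-07
F = 6.28117e-08 N = 62.8117 nN

62.8117


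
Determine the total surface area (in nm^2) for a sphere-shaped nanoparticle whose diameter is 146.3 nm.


Radius r = 146.3/2 = 73.15 nm
Surface area SA = 4 * pi * r^2
SA = 4 * pi * (73.15)^2
SA = 67241.68 nm^2

67241.68


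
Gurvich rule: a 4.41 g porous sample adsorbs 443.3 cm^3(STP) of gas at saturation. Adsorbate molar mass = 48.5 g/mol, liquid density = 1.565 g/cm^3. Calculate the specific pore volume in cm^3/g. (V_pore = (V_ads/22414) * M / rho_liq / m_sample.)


Moles adsorbed n = V_ads / 22414 = 443.3 / 22414 = 1.977782e-02 mol
Liquid volume V_liq = n * M / rho_liq = 1.977782e-02 * 48.5 / 1.565 = 0.61292 cm^3
Specific pore volume V_pore = V_liq / m_sample = 0.61292 / 4.41
V_pore = 0.139 cm^3/g

0.139


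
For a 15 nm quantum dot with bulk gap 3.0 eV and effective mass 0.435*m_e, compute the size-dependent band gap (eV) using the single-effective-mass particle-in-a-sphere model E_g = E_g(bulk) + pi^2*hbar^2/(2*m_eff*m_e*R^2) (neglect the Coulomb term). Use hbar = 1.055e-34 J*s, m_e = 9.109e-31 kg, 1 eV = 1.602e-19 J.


Radius R = 15/2 nm = 7.5e-09 m
Confinement energy dE = pi^2 * hbar^2 / (2 * m_eff * m_e * R^2)
dE = pi^2 * (1.055e-34)^2 / (2 * 0.435 * 9.109e-31 * (7.5e-09)^2) J, divided by 1.602e-19 J/eV
dE = 0.0154 eV
Total band gap = E_g(bulk) + dE = 3.0 + 0.0154 = 3.0154 eV

3.0154


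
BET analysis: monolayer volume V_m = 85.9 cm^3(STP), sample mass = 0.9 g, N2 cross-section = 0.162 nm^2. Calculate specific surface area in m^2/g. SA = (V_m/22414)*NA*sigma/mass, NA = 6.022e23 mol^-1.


Number of moles in monolayer = V_m / 22414 = 85.9 / 22414 = 0.00383243
Number of molecules = moles * NA = 0.00383243 * 6.022e23
SA = molecules * sigma / mass
SA = (85.9 / 22414) * 6.022e23 * 0.162e-18 / 0.9
SA = 415.4 m^2/g

415.4


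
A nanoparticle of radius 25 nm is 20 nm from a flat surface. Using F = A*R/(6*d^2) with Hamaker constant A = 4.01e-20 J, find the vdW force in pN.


Convert to SI: R = 25 nm = 2.5e-08 m, d = 20 nm = 2e-08 m
F = A * R / (6 * d^2)
F = 4.01e-20 * 2.5e-08 / (6 * (2e-08)^2)
F = 4.17708e-13 N = 0.418 pN

0.418


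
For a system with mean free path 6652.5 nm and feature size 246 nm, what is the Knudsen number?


Knudsen number Kn = lambda / L
Kn = 6652.5 / 246
Kn = 27.0427

27.0427


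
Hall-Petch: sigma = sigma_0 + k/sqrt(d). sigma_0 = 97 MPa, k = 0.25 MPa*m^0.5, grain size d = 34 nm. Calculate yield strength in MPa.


d = 34 nm = 3.4e-08 m
sqrt(d) = 0.0001843909
Hall-Petch contribution = k / sqrt(d) = 0.25 / 0.0001843909 = 1355.8 MPa
sigma = sigma_0 + k/sqrt(d) = 97 + 1355.8 = 1452.8 MPa

1452.8


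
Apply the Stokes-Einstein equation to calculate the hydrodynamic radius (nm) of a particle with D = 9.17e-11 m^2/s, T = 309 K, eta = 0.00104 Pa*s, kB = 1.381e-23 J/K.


Stokes-Einstein: R = kB*T / (6*pi*eta*D)
R = 1.381e-23 * 309 / (6 * pi * 0.00104 * 9.17e-11)
R = 2.37382e-09 m = 2.37 nm

2.37


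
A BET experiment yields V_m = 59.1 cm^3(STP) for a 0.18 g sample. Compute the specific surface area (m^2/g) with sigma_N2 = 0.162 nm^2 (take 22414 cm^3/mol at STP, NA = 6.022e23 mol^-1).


Number of moles in monolayer = V_m / 22414 = 59.1 / 22414 = 0.00263674
Number of molecules = moles * NA = 0.00263674 * 6.022e23
SA = molecules * sigma / mass
SA = (59.1 / 22414) * 6.022e23 * 0.162e-18 / 0.18
SA = 1429.1 m^2/g

1429.1


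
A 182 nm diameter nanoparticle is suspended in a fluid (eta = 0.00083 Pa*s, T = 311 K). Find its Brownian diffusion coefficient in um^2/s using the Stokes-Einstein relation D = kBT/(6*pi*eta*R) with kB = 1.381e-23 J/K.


Radius R = 182/2 = 91 nm = 9.1e-08 m
D = kB*T / (6*pi*eta*R)
D = 1.381e-23 * 311 / (6 * pi * 0.00083 * 9.1e-08)
D = 3.01671e-12 m^2/s = 3.017 um^2/s

3.017


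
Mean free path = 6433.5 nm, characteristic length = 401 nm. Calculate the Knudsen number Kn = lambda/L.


Knudsen number Kn = lambda / L
Kn = 6433.5 / 401
Kn = 16.0436

16.0436


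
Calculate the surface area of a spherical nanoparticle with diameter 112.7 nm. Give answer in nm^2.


Radius r = 112.7/2 = 56.35 nm
Surface area SA = 4 * pi * r^2
SA = 4 * pi * (56.35)^2
SA = 39902.28 nm^2

39902.28


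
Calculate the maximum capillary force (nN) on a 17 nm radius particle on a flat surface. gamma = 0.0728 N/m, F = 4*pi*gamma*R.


Convert radius: R = 17 nm = 1.7e-08 m
F = 4 * pi * gamma * R
F = 4 * pi * 0.0728 * 1.7e-08
F = 1.55521e-08 N = 15.5521 nN

15.5521


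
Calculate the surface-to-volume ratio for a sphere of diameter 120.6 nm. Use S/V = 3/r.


Radius r = 120.6/2 = 60.3 nm
S/V = 3 / r = 3 / 60.3
S/V = 0.0498 nm^-1

0.0498


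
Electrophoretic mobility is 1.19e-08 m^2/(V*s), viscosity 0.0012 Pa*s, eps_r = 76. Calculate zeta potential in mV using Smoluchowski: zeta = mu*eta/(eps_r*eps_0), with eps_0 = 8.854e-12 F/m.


Smoluchowski equation: zeta = mu * eta / (eps_r * eps_0)
zeta = 1.19e-08 * 0.0012 / (76 * 8.854e-12)
zeta = 0.021221 V = 21.22 mV

21.22


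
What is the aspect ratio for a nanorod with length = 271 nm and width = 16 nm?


Aspect ratio AR = length / diameter
AR = 271 / 16
AR = 16.94

16.94


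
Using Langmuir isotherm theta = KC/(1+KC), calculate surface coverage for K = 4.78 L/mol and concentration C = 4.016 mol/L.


Langmuir isotherm: theta = K*C / (1 + K*C)
K*C = 4.78 * 4.016 = 19.19648
theta = 19.19648 / (1 + 19.19648) = 19.19648 / 20.19648
theta = 0.9505

0.9505


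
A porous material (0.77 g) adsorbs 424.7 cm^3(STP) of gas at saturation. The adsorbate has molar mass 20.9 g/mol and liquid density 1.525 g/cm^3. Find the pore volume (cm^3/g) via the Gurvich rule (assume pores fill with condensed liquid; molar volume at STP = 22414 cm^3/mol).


Moles adsorbed n = V_ads / 22414 = 424.7 / 22414 = 1.894798e-02 mol
Liquid volume V_liq = n * M / rho_liq = 1.894798e-02 * 20.9 / 1.525 = 0.25968 cm^3
Specific pore volume V_pore = V_liq / m_sample = 0.25968 / 0.77
V_pore = 0.3372 cm^3/g

0.3372


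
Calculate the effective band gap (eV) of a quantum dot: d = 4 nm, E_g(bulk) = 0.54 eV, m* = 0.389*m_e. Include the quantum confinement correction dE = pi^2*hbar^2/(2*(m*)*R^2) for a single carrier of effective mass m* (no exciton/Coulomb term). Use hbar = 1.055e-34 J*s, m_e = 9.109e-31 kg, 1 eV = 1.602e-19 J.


Radius R = 4/2 nm = 2e-09 m
Confinement energy dE = pi^2 * hbar^2 / (2 * m_eff * m_e * R^2)
dE = pi^2 * (1.055e-34)^2 / (2 * 0.389 * 9.109e-31 * (2e-09)^2) J, divided by 1.602e-19 J/eV
dE = 0.2419 eV
Total band gap = E_g(bulk) + dE = 0.54 + 0.2419 = 0.7819 eV

0.7819


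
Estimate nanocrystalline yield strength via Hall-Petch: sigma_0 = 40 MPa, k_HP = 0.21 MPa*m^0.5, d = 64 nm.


d = 64 nm = 6.4e-08 m
sqrt(d) = 0.0002529822
Hall-Petch contribution = k / sqrt(d) = 0.21 / 0.0002529822 = 830.1 MPa
sigma = sigma_0 + k/sqrt(d) = 40 + 830.1 = 870.1 MPa

870.1


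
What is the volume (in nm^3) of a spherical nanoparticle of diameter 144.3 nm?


Radius r = 144.3/2 = 72.15 nm
Volume V = (4/3) * pi * r^3
V = (4/3) * pi * (72.15)^3
V = 1573249.55 nm^3

1573249.55


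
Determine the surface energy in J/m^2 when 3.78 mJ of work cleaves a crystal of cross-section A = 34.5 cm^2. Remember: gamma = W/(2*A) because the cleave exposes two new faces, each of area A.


Convert: A = 34.5 cm^2 = 0.00345 m^2, W = 3.78 mJ = 0.00378 J
Cleaving exposes two faces of area A, so total new surface = 2*A and gamma = W / (2*A)
gamma = 0.00378 / (2 * 0.00345)
gamma = 0.548 J/m^2

0.548


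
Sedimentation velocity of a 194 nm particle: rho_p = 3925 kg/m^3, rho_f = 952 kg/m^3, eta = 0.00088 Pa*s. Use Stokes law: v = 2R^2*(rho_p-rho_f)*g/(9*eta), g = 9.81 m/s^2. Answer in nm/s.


Radius R = 194/2 nm = 9.7e-08 m
Density difference = 3925 - 952 = 2973 kg/m^3
v = 2 * R^2 * (rho_p - rho_f) * g / (9 * eta)
v = 2 * (9.7e-08)^2 * 2973 * 9.81 / (9 * 0.00088)
v = 6.92966e-08 m/s = 69.2966 nm/s

69.2966


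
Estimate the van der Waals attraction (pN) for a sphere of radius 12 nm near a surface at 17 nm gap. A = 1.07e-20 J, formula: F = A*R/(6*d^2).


Convert to SI: R = 12 nm = 1.2e-08 m, d = 17 nm = 1.7e-08 m
F = A * R / (6 * d^2)
F = 1.07e-20 * 1.2e-08 / (6 * (1.7e-08)^2)
F = 7.40484e-14 N = 0.074 pN

0.074


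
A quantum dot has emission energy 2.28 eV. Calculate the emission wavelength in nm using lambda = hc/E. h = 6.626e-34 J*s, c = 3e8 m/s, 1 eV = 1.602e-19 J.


Convert energy: E = 2.28 eV = 2.28 * 1.602e-19 = 3.65256e-19 J
lambda = h*c / E = 6.626e-34 * 3e8 / 3.65256e-19
lambda = 5.44221e-07 m = 544.2 nm

544.2


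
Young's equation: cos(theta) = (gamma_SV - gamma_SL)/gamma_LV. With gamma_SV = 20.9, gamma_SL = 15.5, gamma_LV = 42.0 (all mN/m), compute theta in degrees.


cos(theta) = (gamma_SV - gamma_SL) / gamma_LV
cos(theta) = (20.9 - 15.5) / 42.0
cos(theta) = 0.128571
theta = arccos(0.128571) = 82.61 degrees

82.61


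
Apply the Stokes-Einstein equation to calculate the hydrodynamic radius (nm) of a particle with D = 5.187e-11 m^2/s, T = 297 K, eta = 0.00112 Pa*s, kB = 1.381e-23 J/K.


Stokes-Einstein: R = kB*T / (6*pi*eta*D)
R = 1.381e-23 * 297 / (6 * pi * 0.00112 * 5.187e-11)
R = 3.74554e-09 m = 3.75 nm

3.75


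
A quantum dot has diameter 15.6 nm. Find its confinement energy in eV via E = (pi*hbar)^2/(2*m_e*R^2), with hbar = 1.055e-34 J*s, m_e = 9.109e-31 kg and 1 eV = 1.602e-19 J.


Radius R = 15.6/2 = 7.8 nm = 7.8e-09 m
E = (pi * 1.055e-34)^2 / (2 * 9.109e-31 * (7.8e-09)^2)
E(J) = 9.91094e-22
E = E(J) / 1.602e-19 = 0.0062 eV

0.0062


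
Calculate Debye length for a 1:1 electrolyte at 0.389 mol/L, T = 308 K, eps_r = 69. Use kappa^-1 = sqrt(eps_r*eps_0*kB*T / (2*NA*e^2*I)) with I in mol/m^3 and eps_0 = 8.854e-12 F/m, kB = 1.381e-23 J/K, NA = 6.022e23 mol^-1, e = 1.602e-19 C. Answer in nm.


Ionic strength I = 0.389 * 1^2 * 1000 = 389 mol/m^3
kappa^-1 = sqrt(69 * 8.854e-12 * 1.381e-23 * 308 / (2 * 6.022e23 * (1.602e-19)^2 * 389))
kappa^-1 = 0.465 nm

0.465


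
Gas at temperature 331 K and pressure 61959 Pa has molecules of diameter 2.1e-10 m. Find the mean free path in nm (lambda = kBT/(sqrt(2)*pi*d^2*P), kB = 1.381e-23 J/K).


Mean free path: lambda = kB*T / (sqrt(2) * pi * d^2 * P)
lambda = 1.381e-23 * 331 / (sqrt(2) * pi * (2.1e-10)^2 * 61959)
lambda = 3.76542e-07 m
lambda = 376.54 nm

376.54


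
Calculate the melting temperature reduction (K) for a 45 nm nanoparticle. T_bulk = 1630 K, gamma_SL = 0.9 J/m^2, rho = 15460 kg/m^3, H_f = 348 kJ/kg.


Radius R = 45/2 = 22.5 nm = 2.25e-08 m
Convert H_f = 348 kJ/kg = 348000 J/kg
dT = 2 * gamma_SL * T_bulk / (rho * H_f * R)
dT = 2 * 0.9 * 1630 / (15460 * 348000 * 2.25e-08)
dT = 24.2 K

24.2


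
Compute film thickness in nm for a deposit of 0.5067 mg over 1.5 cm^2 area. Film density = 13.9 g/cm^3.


Convert: m = 0.5067 mg = 5.0670e-07 kg, A = 1.5 cm^2 = 1.5000e-04 m^2, rho = 13.9 g/cm^3 = 13900 kg/m^3
t = m / (A * rho)
t = 5.0670e-07 / (1.5000e-04 * 13900)
t = 2.4302e-07 m = 243.0 nm

243.0


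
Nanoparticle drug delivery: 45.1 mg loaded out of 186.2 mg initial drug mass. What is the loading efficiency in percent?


Drug loading efficiency = (drug loaded / drug initial) * 100
DLE = 45.1 / 186.2 * 100
DLE = 0.2422 * 100
DLE = 24.22%

24.22


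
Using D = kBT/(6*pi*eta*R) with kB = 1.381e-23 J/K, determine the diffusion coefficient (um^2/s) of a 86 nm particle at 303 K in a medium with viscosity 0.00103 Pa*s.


Radius R = 86/2 = 43 nm = 4.3e-08 m
D = kB*T / (6*pi*eta*R)
D = 1.381e-23 * 303 / (6 * pi * 0.00103 * 4.3e-08)
D = 5.01221e-12 m^2/s = 5.012 um^2/s

5.012


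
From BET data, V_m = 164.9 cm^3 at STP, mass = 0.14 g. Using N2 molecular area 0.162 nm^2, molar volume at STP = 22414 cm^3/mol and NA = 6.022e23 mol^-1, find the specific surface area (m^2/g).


Number of moles in monolayer = V_m / 22414 = 164.9 / 22414 = 0.00735701
Number of molecules = moles * NA = 0.00735701 * 6.022e23
SA = molecules * sigma / mass
SA = (164.9 / 22414) * 6.022e23 * 0.162e-18 / 0.14
SA = 5126.6 m^2/g

5126.6


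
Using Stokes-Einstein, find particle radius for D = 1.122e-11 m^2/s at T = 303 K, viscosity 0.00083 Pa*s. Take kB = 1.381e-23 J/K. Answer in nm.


Stokes-Einstein: R = kB*T / (6*pi*eta*D)
R = 1.381e-23 * 303 / (6 * pi * 0.00083 * 1.122e-11)
R = 2.38377e-08 m = 23.84 nm

23.84


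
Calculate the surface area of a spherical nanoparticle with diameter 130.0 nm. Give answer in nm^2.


Radius r = 130.0/2 = 65 nm
Surface area SA = 4 * pi * r^2
SA = 4 * pi * (65)^2
SA = 53092.92 nm^2

53092.92


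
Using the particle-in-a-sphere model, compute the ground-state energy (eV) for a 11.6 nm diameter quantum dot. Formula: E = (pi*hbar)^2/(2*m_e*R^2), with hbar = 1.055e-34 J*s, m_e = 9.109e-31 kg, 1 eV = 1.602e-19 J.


Radius R = 11.6/2 = 5.8 nm = 5.8e-09 m
E = (pi * 1.055e-34)^2 / (2 * 9.109e-31 * (5.8e-09)^2)
E(J) = 1.79245e-21
E = E(J) / 1.602e-19 = 0.0112 eV

0.0112


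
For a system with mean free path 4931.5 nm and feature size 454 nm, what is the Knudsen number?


Knudsen number Kn = lambda / L
Kn = 4931.5 / 454
Kn = 10.8623

10.8623


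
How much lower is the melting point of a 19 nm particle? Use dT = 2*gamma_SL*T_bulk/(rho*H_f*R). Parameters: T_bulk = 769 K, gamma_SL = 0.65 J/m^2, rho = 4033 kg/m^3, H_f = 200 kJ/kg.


Radius R = 19/2 = 9.5 nm = 9.5e-09 m
Convert H_f = 200 kJ/kg = 200000 J/kg
dT = 2 * gamma_SL * T_bulk / (rho * H_f * R)
dT = 2 * 0.65 * 769 / (4033 * 200000 * 9.5e-09)
dT = 130.5 K

130.5


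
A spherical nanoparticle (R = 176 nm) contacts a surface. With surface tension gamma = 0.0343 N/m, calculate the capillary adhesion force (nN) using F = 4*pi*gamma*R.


Convert radius: R = 176 nm = 1.76e-07 m
F = 4 * pi * gamma * R
F = 4 * pi * 0.0343 * 1.76e-07
F = 7.58607e-08 N = 75.8607 nN

75.8607


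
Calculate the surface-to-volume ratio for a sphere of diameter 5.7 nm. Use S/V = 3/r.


Radius r = 5.7/2 = 2.85 nm
S/V = 3 / r = 3 / 2.85
S/V = 1.0526 nm^-1

1.0526


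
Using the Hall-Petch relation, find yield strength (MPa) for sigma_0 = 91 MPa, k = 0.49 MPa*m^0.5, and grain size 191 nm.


d = 191 nm = 1.91e-07 m
sqrt(d) = 0.0004370355
Hall-Petch contribution = k / sqrt(d) = 0.49 / 0.0004370355 = 1121.2 MPa
sigma = sigma_0 + k/sqrt(d) = 91 + 1121.2 = 1212.2 MPa

1212.2


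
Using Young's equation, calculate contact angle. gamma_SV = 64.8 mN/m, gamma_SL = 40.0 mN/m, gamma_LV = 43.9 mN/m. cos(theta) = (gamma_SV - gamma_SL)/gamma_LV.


cos(theta) = (gamma_SV - gamma_SL) / gamma_LV
cos(theta) = (64.8 - 40.0) / 43.9
cos(theta) = 0.56492
theta = arccos(0.56492) = 55.6 degrees

55.6


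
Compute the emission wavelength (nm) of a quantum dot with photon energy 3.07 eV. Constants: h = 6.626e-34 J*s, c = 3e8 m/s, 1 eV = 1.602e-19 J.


Convert energy: E = 3.07 eV = 3.07 * 1.602e-19 = 4.91814e-19 J
lambda = h*c / E = 6.626e-34 * 3e8 / 4.91814e-19
lambda = 4.04177e-07 m = 404.2 nm

404.2


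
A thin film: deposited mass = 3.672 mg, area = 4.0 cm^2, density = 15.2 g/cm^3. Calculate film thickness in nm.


Convert: m = 3.672 mg = 3.6720e-06 kg, A = 4.0 cm^2 = 4.0000e-04 m^2, rho = 15.2 g/cm^3 = 15200 kg/m^3
t = m / (A * rho)
t = 3.6720e-06 / (4.0000e-04 * 15200)
t = 6.0395e-07 m = 603.9 nm

603.9


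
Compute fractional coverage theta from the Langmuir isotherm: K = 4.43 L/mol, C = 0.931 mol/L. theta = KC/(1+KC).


Langmuir isotherm: theta = K*C / (1 + K*C)
K*C = 4.43 * 0.931 = 4.12433
theta = 4.12433 / (1 + 4.12433) = 4.12433 / 5.12433
theta = 0.8049

0.8049


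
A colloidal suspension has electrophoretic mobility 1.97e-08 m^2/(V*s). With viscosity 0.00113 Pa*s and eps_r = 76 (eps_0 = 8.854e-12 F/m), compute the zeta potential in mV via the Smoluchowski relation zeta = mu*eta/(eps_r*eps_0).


Smoluchowski equation: zeta = mu * eta / (eps_r * eps_0)
zeta = 1.97e-08 * 0.00113 / (76 * 8.854e-12)
zeta = 0.033082 V = 33.08 mV

33.08


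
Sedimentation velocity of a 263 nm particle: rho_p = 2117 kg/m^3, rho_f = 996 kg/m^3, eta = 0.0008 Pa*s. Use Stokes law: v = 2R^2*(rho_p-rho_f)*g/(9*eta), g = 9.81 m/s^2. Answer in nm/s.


Radius R = 263/2 nm = 1.315e-07 m
Density difference = 2117 - 996 = 1121 kg/m^3
v = 2 * R^2 * (rho_p - rho_f) * g / (9 * eta)
v = 2 * (1.315e-07)^2 * 1121 * 9.81 / (9 * 0.0008)
v = 5.28231e-08 m/s = 52.8231 nm/s

52.8231


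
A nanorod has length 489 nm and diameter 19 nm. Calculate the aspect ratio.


Aspect ratio AR = length / diameter
AR = 489 / 19
AR = 25.74

25.74


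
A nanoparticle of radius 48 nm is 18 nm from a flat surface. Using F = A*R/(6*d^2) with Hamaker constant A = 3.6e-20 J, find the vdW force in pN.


Convert to SI: R = 48 nm = 4.8e-08 m, d = 18 nm = 1.8e-08 m
F = A * R / (6 * d^2)
F = 3.6e-20 * 4.8e-08 / (6 * (1.8e-08)^2)
F = 8.88889e-13 N = 0.889 pN

0.889


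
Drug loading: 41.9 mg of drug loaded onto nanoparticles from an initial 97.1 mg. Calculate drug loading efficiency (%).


Drug loading efficiency = (drug loaded / drug initial) * 100
DLE = 41.9 / 97.1 * 100
DLE = 0.4315 * 100
DLE = 43.15%

43.15


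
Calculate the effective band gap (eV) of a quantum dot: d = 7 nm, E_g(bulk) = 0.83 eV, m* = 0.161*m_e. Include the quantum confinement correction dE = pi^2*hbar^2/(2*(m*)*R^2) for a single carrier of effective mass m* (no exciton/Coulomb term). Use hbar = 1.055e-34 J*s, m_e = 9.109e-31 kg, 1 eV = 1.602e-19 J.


Radius R = 7/2 nm = 3.5e-09 m
Confinement energy dE = pi^2 * hbar^2 / (2 * m_eff * m_e * R^2)
dE = pi^2 * (1.055e-34)^2 / (2 * 0.161 * 9.109e-31 * (3.5e-09)^2) J, divided by 1.602e-19 J/eV
dE = 0.1908 eV
Total band gap = E_g(bulk) + dE = 0.83 + 0.1908 = 1.0208 eV

1.0208


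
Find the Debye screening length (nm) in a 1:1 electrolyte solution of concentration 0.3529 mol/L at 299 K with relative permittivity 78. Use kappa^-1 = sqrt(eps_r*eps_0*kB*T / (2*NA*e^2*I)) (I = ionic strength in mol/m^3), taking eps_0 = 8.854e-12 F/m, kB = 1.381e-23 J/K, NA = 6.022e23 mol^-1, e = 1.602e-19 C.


Ionic strength I = 0.3529 * 1^2 * 1000 = 352.9 mol/m^3
kappa^-1 = sqrt(78 * 8.854e-12 * 1.381e-23 * 299 / (2 * 6.022e23 * (1.602e-19)^2 * 352.9))
kappa^-1 = 0.511 nm

0.511


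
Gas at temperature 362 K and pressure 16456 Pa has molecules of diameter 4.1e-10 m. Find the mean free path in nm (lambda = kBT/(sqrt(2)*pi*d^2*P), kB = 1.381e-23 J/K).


Mean free path: lambda = kB*T / (sqrt(2) * pi * d^2 * P)
lambda = 1.381e-23 * 362 / (sqrt(2) * pi * (4.1e-10)^2 * 16456)
lambda = 4.06767e-07 m
lambda = 406.77 nm

406.77


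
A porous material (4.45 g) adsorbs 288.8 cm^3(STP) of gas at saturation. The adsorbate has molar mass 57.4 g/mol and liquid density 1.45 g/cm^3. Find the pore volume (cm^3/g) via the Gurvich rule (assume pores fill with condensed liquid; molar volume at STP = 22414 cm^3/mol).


Moles adsorbed n = V_ads / 22414 = 288.8 / 22414 = 1.288480e-02 mol
Liquid volume V_liq = n * M / rho_liq = 1.288480e-02 * 57.4 / 1.45 = 0.51006 cm^3
Specific pore volume V_pore = V_liq / m_sample = 0.51006 / 4.45
V_pore = 0.1146 cm^3/g

0.1146


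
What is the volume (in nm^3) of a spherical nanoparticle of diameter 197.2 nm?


Radius r = 197.2/2 = 98.6 nm
Volume V = (4/3) * pi * r^3
V = (4/3) * pi * (98.6)^3
V = 4015312.53 nm^3

4015312.53


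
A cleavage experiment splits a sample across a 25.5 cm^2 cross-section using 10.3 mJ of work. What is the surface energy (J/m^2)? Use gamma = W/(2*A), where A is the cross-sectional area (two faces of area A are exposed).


Convert: A = 25.5 cm^2 = 0.00255 m^2, W = 10.3 mJ = 0.0103 J
Cleaving exposes two faces of area A, so total new surface = 2*A and gamma = W / (2*A)
gamma = 0.0103 / (2 * 0.00255)
gamma = 2.02 J/m^2

2.02


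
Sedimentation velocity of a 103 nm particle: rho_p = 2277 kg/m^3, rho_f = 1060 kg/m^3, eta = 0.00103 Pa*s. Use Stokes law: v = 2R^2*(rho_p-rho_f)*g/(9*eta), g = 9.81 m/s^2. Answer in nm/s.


Radius R = 103/2 nm = 5.15e-08 m
Density difference = 2277 - 1060 = 1217 kg/m^3
v = 2 * R^2 * (rho_p - rho_f) * g / (9 * eta)
v = 2 * (5.15e-08)^2 * 1217 * 9.81 / (9 * 0.00103)
v = 6.83163e-09 m/s = 6.8316 nm/s

6.8316


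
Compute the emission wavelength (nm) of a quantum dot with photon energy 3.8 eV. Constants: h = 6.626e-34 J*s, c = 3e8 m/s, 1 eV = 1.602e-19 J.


Convert energy: E = 3.8 eV = 3.8 * 1.602e-19 = 6.0876e-19 J
lambda = h*c / E = 6.626e-34 * 3e8 / 6.0876e-19
lambda = 3.26533e-07 m = 326.5 nm

326.5


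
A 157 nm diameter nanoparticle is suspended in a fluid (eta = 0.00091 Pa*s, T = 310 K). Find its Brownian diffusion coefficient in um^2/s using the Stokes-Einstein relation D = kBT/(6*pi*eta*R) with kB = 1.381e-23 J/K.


Radius R = 157/2 = 78.5 nm = 7.85e-08 m
D = kB*T / (6*pi*eta*R)
D = 1.381e-23 * 310 / (6 * pi * 0.00091 * 7.85e-08)
D = 3.17939e-12 m^2/s = 3.179 um^2/s

3.179


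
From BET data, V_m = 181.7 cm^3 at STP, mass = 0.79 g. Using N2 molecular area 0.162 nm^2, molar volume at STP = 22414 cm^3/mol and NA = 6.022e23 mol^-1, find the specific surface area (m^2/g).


Number of moles in monolayer = V_m / 22414 = 181.7 / 22414 = 0.00810654
Number of molecules = moles * NA = 0.00810654 * 6.022e23
SA = molecules * sigma / mass
SA = (181.7 / 22414) * 6.022e23 * 0.162e-18 / 0.79
SA = 1001.1 m^2/g

1001.1


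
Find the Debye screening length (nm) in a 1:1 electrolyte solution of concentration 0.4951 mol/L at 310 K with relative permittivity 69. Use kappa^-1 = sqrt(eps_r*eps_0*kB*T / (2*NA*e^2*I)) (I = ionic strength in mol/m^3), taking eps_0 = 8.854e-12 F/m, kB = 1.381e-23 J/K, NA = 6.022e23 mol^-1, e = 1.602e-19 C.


Ionic strength I = 0.4951 * 1^2 * 1000 = 495.1 mol/m^3
kappa^-1 = sqrt(69 * 8.854e-12 * 1.381e-23 * 310 / (2 * 6.022e23 * (1.602e-19)^2 * 495.1))
kappa^-1 = 0.413 nm

0.413


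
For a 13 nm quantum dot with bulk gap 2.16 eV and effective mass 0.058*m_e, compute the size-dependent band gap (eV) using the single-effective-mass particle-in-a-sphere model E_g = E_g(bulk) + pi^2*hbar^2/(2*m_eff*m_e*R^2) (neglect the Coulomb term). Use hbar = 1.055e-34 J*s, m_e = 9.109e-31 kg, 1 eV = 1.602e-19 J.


Radius R = 13/2 nm = 6.5e-09 m
Confinement energy dE = pi^2 * hbar^2 / (2 * m_eff * m_e * R^2)
dE = pi^2 * (1.055e-34)^2 / (2 * 0.058 * 9.109e-31 * (6.5e-09)^2) J, divided by 1.602e-19 J/eV
dE = 0.1536 eV
Total band gap = E_g(bulk) + dE = 2.16 + 0.1536 = 2.3136 eV

2.3136


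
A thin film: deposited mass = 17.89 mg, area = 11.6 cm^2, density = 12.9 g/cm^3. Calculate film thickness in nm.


Convert: m = 17.89 mg = 1.7890e-05 kg, A = 11.6 cm^2 = 1.1600e-03 m^2, rho = 12.9 g/cm^3 = 12900 kg/m^3
t = m / (A * rho)
t = 1.7890e-05 / (1.1600e-03 * 12900)
t = 1.1955e-06 m = 1195.5 nm

1195.5


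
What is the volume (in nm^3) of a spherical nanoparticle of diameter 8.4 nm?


Radius r = 8.4/2 = 4.2 nm
Volume V = (4/3) * pi * r^3
V = (4/3) * pi * (4.2)^3
V = 310.34 nm^3

310.34


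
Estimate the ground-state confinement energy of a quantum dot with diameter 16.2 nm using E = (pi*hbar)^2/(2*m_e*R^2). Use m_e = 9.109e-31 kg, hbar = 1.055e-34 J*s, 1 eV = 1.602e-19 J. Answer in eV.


Radius R = 16.2/2 = 8.1 nm = 8.1e-09 m
E = (pi * 1.055e-34)^2 / (2 * 9.109e-31 * (8.1e-09)^2)
E(J) = 9.19039e-22
E = E(J) / 1.602e-19 = 0.0057 eV

0.0057


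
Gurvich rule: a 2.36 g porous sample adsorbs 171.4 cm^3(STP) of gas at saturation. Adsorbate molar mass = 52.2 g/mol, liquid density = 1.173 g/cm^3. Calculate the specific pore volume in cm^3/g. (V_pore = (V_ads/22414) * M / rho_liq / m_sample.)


Moles adsorbed n = V_ads / 22414 = 171.4 / 22414 = 7.647006e-03 mol
Liquid volume V_liq = n * M / rho_liq = 7.647006e-03 * 52.2 / 1.173 = 0.34030 cm^3
Specific pore volume V_pore = V_liq / m_sample = 0.34030 / 2.36
V_pore = 0.1442 cm^3/g

0.1442


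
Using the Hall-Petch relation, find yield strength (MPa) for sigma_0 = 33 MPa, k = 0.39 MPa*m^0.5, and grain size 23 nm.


d = 23 nm = 2.3e-08 m
sqrt(d) = 0.0001516575
Hall-Petch contribution = k / sqrt(d) = 0.39 / 0.0001516575 = 2571.6 MPa
sigma = sigma_0 + k/sqrt(d) = 33 + 2571.6 = 2604.6 MPa

2604.6


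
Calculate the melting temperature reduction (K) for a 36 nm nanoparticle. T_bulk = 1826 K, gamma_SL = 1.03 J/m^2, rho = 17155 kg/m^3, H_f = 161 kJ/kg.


Radius R = 36/2 = 18 nm = 1.8e-08 m
Convert H_f = 161 kJ/kg = 161000 J/kg
dT = 2 * gamma_SL * T_bulk / (rho * H_f * R)
dT = 2 * 1.03 * 1826 / (17155 * 161000 * 1.8e-08)
dT = 75.7 K

75.7


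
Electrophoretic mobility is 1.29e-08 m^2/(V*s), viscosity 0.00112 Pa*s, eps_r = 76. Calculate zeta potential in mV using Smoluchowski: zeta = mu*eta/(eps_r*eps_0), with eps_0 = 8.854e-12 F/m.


Smoluchowski equation: zeta = mu * eta / (eps_r * eps_0)
zeta = 1.29e-08 * 0.00112 / (76 * 8.854e-12)
zeta = 0.021471 V = 21.47 mV

21.47


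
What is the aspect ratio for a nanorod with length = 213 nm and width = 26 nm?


Aspect ratio AR = length / diameter
AR = 213 / 26
AR = 8.19

8.19


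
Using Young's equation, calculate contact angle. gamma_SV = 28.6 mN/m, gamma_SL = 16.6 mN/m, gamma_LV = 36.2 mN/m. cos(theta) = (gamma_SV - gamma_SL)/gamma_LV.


cos(theta) = (gamma_SV - gamma_SL) / gamma_LV
cos(theta) = (28.6 - 16.6) / 36.2
cos(theta) = 0.331492
theta = arccos(0.331492) = 70.64 degrees

70.64


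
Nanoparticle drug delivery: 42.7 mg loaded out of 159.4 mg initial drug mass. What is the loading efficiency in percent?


Drug loading efficiency = (drug loaded / drug initial) * 100
DLE = 42.7 / 159.4 * 100
DLE = 0.2679 * 100
DLE = 26.79%

26.79


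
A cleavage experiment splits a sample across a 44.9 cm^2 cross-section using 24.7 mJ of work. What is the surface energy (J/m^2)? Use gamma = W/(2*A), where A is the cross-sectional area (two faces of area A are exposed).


Convert: A = 44.9 cm^2 = 0.00449 m^2, W = 24.7 mJ = 0.0247 J
Cleaving exposes two faces of area A, so total new surface = 2*A and gamma = W / (2*A)
gamma = 0.0247 / (2 * 0.00449)
gamma = 2.751 J/m^2

2.751


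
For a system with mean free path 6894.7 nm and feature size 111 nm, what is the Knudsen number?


Knudsen number Kn = lambda / L
Kn = 6894.7 / 111
Kn = 62.1144

62.1144


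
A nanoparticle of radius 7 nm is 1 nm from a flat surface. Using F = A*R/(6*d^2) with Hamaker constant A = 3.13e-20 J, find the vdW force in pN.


Convert to SI: R = 7 nm = 7e-09 m, d = 1 nm = 1e-09 m
F = A * R / (6 * d^2)
F = 3.13e-20 * 7e-09 / (6 * (1e-09)^2)
F = 3.65167e-11 N = 36.517 pN

36.517


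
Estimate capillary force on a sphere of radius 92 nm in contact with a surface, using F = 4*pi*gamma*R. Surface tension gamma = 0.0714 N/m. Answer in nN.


Convert radius: R = 92 nm = 9.2e-08 m
F = 4 * pi * gamma * R
F = 4 * pi * 0.0714 * 9.2e-08
F = 8.2546e-08 N = 82.546 nN

82.546


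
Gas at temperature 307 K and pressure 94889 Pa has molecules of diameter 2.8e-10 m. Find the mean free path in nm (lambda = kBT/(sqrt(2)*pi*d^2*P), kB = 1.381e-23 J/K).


Mean free path: lambda = kB*T / (sqrt(2) * pi * d^2 * P)
lambda = 1.381e-23 * 307 / (sqrt(2) * pi * (2.8e-10)^2 * 94889)
lambda = 1.28273e-07 m
lambda = 128.27 nm

128.27


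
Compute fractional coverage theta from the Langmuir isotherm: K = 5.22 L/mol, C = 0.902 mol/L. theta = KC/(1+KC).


Langmuir isotherm: theta = K*C / (1 + K*C)
K*C = 5.22 * 0.902 = 4.70844
theta = 4.70844 / (1 + 4.70844) = 4.70844 / 5.70844
theta = 0.8248

0.8248


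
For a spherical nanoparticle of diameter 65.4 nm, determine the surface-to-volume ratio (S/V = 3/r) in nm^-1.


Radius r = 65.4/2 = 32.7 nm
S/V = 3 / r = 3 / 32.7
S/V = 0.0917 nm^-1

0.0917


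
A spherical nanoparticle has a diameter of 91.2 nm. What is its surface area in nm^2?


Radius r = 91.2/2 = 45.6 nm
Surface area SA = 4 * pi * r^2
SA = 4 * pi * (45.6)^2
SA = 26130.01 nm^2

26130.01


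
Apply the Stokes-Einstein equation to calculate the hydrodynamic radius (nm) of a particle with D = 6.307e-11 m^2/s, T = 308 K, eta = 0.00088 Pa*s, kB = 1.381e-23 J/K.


Stokes-Einstein: R = kB*T / (6*pi*eta*D)
R = 1.381e-23 * 308 / (6 * pi * 0.00088 * 6.307e-11)
R = 4.06572e-09 m = 4.07 nm

4.07


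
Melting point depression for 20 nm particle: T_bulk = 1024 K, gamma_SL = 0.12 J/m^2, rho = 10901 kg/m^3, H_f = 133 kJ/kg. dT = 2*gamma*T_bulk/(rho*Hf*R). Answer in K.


Radius R = 20/2 = 10 nm = 1e-08 m
Convert H_f = 133 kJ/kg = 133000 J/kg
dT = 2 * gamma_SL * T_bulk / (rho * H_f * R)
dT = 2 * 0.12 * 1024 / (10901 * 133000 * 1e-08)
dT = 17.0 K

17.0


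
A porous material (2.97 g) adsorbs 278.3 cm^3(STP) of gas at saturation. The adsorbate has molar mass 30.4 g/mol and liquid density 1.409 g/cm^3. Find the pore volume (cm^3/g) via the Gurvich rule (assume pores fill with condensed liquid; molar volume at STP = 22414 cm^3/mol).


Moles adsorbed n = V_ads / 22414 = 278.3 / 22414 = 1.241635e-02 mol
Liquid volume V_liq = n * M / rho_liq = 1.241635e-02 * 30.4 / 1.409 = 0.26789 cm^3
Specific pore volume V_pore = V_liq / m_sample = 0.26789 / 2.97
V_pore = 0.0902 cm^3/g

0.0902


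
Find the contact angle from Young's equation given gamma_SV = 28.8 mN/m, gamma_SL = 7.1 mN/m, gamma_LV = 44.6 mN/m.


cos(theta) = (gamma_SV - gamma_SL) / gamma_LV
cos(theta) = (28.8 - 7.1) / 44.6
cos(theta) = 0.486547
theta = arccos(0.486547) = 60.89 degrees

60.89


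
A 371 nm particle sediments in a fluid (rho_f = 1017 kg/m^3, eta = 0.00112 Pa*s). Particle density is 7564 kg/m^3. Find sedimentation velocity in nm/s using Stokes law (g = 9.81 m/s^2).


Radius R = 371/2 nm = 1.855e-07 m
Density difference = 7564 - 1017 = 6547 kg/m^3
v = 2 * R^2 * (rho_p - rho_f) * g / (9 * eta)
v = 2 * (1.855e-07)^2 * 6547 * 9.81 / (9 * 0.00112)
v = 4.38499e-07 m/s = 438.499 nm/s

438.499


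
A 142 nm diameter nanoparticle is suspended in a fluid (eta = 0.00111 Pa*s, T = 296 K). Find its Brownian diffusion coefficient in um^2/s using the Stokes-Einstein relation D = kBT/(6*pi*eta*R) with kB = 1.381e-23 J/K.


Radius R = 142/2 = 71 nm = 7.1e-08 m
D = kB*T / (6*pi*eta*R)
D = 1.381e-23 * 296 / (6 * pi * 0.00111 * 7.1e-08)
D = 2.75171e-12 m^2/s = 2.752 um^2/s

2.752


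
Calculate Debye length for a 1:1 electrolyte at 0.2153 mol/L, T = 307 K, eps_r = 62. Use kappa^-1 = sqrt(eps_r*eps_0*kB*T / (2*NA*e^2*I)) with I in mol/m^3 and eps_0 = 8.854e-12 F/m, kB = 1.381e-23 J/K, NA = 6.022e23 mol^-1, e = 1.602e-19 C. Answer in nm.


Ionic strength I = 0.2153 * 1^2 * 1000 = 215.3 mol/m^3
kappa^-1 = sqrt(62 * 8.854e-12 * 1.381e-23 * 307 / (2 * 6.022e23 * (1.602e-19)^2 * 215.3))
kappa^-1 = 0.591 nm

0.591


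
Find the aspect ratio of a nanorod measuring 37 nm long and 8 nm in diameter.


Aspect ratio AR = length / diameter
AR = 37 / 8
AR = 4.62

4.62


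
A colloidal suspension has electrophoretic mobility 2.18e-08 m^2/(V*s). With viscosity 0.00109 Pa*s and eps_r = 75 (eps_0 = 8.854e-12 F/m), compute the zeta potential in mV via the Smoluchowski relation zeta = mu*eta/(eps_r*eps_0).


Smoluchowski equation: zeta = mu * eta / (eps_r * eps_0)
zeta = 2.18e-08 * 0.00109 / (75 * 8.854e-12)
zeta = 0.035783 V = 35.78 mV

35.78


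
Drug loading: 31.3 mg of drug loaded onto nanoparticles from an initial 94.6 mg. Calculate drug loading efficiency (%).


Drug loading efficiency = (drug loaded / drug initial) * 100
DLE = 31.3 / 94.6 * 100
DLE = 0.3309 * 100
DLE = 33.09%

33.09


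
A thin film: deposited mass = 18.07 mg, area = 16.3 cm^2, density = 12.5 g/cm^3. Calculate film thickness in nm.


Convert: m = 18.07 mg = 1.8070e-05 kg, A = 16.3 cm^2 = 1.6300e-03 m^2, rho = 12.5 g/cm^3 = 12500 kg/m^3
t = m / (A * rho)
t = 1.8070e-05 / (1.6300e-03 * 12500)
t = 8.8687e-07 m = 886.9 nm

886.9


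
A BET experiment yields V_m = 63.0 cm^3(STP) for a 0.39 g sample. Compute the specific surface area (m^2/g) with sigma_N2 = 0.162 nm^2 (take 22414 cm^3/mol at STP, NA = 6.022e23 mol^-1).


Number of moles in monolayer = V_m / 22414 = 63.0 / 22414 = 0.00281074
Number of molecules = moles * NA = 0.00281074 * 6.022e23
SA = molecules * sigma / mass
SA = (63.0 / 22414) * 6.022e23 * 0.162e-18 / 0.39
SA = 703.1 m^2/g

703.1


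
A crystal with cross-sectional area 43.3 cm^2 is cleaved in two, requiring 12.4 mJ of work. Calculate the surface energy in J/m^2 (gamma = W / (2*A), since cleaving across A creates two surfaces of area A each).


Convert: A = 43.3 cm^2 = 0.00433 m^2, W = 12.4 mJ = 0.0124 J
Cleaving exposes two faces of area A, so total new surface = 2*A and gamma = W / (2*A)
gamma = 0.0124 / (2 * 0.00433)
gamma = 1.432 J/m^2

1.432


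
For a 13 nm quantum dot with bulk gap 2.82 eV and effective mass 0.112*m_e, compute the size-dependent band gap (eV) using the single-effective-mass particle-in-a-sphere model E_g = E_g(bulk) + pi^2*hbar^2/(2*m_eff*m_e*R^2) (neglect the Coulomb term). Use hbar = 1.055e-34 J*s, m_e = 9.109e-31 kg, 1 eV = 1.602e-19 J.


Radius R = 13/2 nm = 6.5e-09 m
Confinement energy dE = pi^2 * hbar^2 / (2 * m_eff * m_e * R^2)
dE = pi^2 * (1.055e-34)^2 / (2 * 0.112 * 9.109e-31 * (6.5e-09)^2) J, divided by 1.602e-19 J/eV
dE = 0.0795 eV
Total band gap = E_g(bulk) + dE = 2.82 + 0.0795 = 2.8995 eV

2.8995


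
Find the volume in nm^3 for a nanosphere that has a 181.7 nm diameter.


Radius r = 181.7/2 = 90.85 nm
Volume V = (4/3) * pi * r^3
V = (4/3) * pi * (90.85)^3
V = 3140967.22 nm^3

3140967.22


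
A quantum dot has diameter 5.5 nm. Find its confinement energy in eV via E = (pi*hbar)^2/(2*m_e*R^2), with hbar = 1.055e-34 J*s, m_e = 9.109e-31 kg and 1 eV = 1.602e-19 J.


Radius R = 5.5/2 = 2.75 nm = 2.75e-09 m
E = (pi * 1.055e-34)^2 / (2 * 9.109e-31 * (2.75e-09)^2)
E(J) = 7.97331e-21
E = E(J) / 1.602e-19 = 0.0498 eV

0.0498


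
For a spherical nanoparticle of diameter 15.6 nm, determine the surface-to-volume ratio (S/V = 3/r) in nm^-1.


Radius r = 15.6/2 = 7.8 nm
S/V = 3 / r = 3 / 7.8
S/V = 0.3846 nm^-1

0.3846


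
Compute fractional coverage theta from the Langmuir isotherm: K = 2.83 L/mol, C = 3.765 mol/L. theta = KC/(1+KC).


Langmuir isotherm: theta = K*C / (1 + K*C)
K*C = 2.83 * 3.765 = 10.65495
theta = 10.65495 / (1 + 10.65495) = 10.65495 / 11.65495
theta = 0.9142

0.9142


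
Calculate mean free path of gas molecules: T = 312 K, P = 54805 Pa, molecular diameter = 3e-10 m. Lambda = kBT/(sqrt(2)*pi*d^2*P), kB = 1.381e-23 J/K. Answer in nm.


Mean free path: lambda = kB*T / (sqrt(2) * pi * d^2 * P)
lambda = 1.381e-23 * 312 / (sqrt(2) * pi * (3e-10)^2 * 54805)
lambda = 1.96617e-07 m
lambda = 196.62 nm

196.62


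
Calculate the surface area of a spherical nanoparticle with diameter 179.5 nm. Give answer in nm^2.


Radius r = 179.5/2 = 89.75 nm
Surface area SA = 4 * pi * r^2
SA = 4 * pi * (89.75)^2
SA = 101222.9 nm^2

101222.9


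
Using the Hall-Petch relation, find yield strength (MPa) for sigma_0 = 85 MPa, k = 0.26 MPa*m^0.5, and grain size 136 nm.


d = 136 nm = 1.36e-07 m
sqrt(d) = 0.0003687818
Hall-Petch contribution = k / sqrt(d) = 0.26 / 0.0003687818 = 705.0 MPa
sigma = sigma_0 + k/sqrt(d) = 85 + 705.0 = 790.0 MPa

790.0


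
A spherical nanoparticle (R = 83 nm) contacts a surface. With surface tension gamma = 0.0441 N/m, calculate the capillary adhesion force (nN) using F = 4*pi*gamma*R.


Convert radius: R = 83 nm = 8.3e-08 m
F = 4 * pi * gamma * R
F = 4 * pi * 0.0441 * 8.3e-08
F = 4.59967e-08 N = 45.9967 nN

45.9967


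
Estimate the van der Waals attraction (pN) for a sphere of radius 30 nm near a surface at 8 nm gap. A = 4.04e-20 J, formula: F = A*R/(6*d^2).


Convert to SI: R = 30 nm = 3e-08 m, d = 8 nm = 8e-09 m
F = A * R / (6 * d^2)
F = 4.04e-20 * 3e-08 / (6 * (8e-09)^2)
F = 3.15625e-12 N = 3.156 pN

3.156


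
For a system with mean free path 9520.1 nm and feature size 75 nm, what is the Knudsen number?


Knudsen number Kn = lambda / L
Kn = 9520.1 / 75
Kn = 126.9347

126.9347


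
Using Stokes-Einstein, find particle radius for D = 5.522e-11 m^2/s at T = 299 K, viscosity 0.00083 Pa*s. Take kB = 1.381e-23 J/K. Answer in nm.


Stokes-Einstein: R = kB*T / (6*pi*eta*D)
R = 1.381e-23 * 299 / (6 * pi * 0.00083 * 5.522e-11)
R = 4.77957e-09 m = 4.78 nm

4.78


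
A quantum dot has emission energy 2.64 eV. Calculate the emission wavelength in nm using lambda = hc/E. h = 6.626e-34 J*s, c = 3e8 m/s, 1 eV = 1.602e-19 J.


Convert energy: E = 2.64 eV = 2.64 * 1.602e-19 = 4.22928e-19 J
lambda = h*c / E = 6.626e-34 * 3e8 / 4.22928e-19
lambda = 4.70009e-07 m = 470.0 nm

470.0


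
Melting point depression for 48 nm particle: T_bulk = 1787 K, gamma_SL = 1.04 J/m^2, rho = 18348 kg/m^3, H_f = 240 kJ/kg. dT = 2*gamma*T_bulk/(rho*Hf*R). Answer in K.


Radius R = 48/2 = 24 nm = 2.4e-08 m
Convert H_f = 240 kJ/kg = 240000 J/kg
dT = 2 * gamma_SL * T_bulk / (rho * H_f * R)
dT = 2 * 1.04 * 1787 / (18348 * 240000 * 2.4e-08)
dT = 35.2 K

35.2


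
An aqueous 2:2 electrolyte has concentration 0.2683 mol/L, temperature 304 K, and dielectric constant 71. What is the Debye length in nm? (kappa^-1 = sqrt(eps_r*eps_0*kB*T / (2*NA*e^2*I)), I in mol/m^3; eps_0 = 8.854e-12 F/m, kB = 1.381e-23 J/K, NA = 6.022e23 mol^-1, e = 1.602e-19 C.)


Ionic strength I = 0.2683 * 2^2 * 1000 = 1073.2 mol/m^3
kappa^-1 = sqrt(71 * 8.854e-12 * 1.381e-23 * 304 / (2 * 6.022e23 * (1.602e-19)^2 * 1073.2))
kappa^-1 = 0.282 nm

0.282


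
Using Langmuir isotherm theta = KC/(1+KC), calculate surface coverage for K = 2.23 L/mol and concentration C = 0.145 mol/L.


Langmuir isotherm: theta = K*C / (1 + K*C)
K*C = 2.23 * 0.145 = 0.32335
theta = 0.32335 / (1 + 0.32335) = 0.32335 / 1.32335
theta = 0.2443

0.2443


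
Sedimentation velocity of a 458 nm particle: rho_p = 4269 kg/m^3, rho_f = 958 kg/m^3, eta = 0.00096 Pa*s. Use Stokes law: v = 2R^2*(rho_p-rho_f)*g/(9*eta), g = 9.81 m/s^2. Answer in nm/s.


Radius R = 458/2 nm = 2.29e-07 m
Density difference = 4269 - 958 = 3311 kg/m^3
v = 2 * R^2 * (rho_p - rho_f) * g / (9 * eta)
v = 2 * (2.29e-07)^2 * 3311 * 9.81 / (9 * 0.00096)
v = 3.9429e-07 m/s = 394.2897 nm/s

394.2897


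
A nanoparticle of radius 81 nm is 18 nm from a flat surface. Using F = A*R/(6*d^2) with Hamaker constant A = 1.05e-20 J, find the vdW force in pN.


Convert to SI: R = 81 nm = 8.1e-08 m, d = 18 nm = 1.8e-08 m
F = A * R / (6 * d^2)
F = 1.05e-20 * 8.1e-08 / (6 * (1.8e-08)^2)
F = 4.375e-13 N = 0.437 pN

0.437


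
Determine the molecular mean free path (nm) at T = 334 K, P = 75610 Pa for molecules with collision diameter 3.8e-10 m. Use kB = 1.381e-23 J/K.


Mean free path: lambda = kB*T / (sqrt(2) * pi * d^2 * P)
lambda = 1.381e-23 * 334 / (sqrt(2) * pi * (3.8e-10)^2 * 75610)
lambda = 9.50887e-08 m
lambda = 95.09 nm

95.09


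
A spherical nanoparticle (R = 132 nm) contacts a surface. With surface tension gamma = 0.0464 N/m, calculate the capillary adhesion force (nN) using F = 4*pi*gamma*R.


Convert radius: R = 132 nm = 1.32e-07 m
F = 4 * pi * gamma * R
F = 4 * pi * 0.0464 * 1.32e-07
F = 7.69665e-08 N = 76.9665 nN

76.9665


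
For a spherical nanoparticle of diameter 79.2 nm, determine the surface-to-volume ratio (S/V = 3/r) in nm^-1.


Radius r = 79.2/2 = 39.6 nm
S/V = 3 / r = 3 / 39.6
S/V = 0.0758 nm^-1

0.0758


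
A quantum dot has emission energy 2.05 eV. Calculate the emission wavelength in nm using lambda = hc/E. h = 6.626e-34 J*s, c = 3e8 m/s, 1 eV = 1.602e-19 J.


Convert energy: E = 2.05 eV = 2.05 * 1.602e-19 = 3.2841e-19 J
lambda = h*c / E = 6.626e-34 * 3e8 / 3.2841e-19
lambda = 6.0528e-07 m = 605.3 nm

605.3
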